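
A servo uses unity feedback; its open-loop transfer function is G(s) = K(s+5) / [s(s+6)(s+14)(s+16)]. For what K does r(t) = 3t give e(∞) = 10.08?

80

One free integrator in G(s): this is a type 1 system.
K_v = lim_{s→0} s·G(s) = K·5 / (6·14·16) = (5/1344)·K.
e_ss = 3/K_v = 10.08 ⇒ K_v = 25/84 ⇒ K = (25/84)/(5/1344) = 80.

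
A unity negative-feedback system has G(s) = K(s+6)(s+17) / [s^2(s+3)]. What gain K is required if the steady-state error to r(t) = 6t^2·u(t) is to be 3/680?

G(s) has two factors of s in the denominator, so the system is type 2.
K_a = lim_{s→0} s^2·G(s) = K·6·17 / (3) = 34·K.
e_ss = 12/K_a = 3/680 ⇒ K_a = 2720 ⇒ K = 2720/34 = 80.

80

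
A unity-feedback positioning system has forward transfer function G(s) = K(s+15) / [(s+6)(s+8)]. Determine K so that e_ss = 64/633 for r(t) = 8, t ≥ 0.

G(s) has no factors of s in the denominator, so the system is type 0.
K_p = lim_{s→0} G(s) = K·15 / (6·8) = 0.3125·K.
e_ss = 8/(1 + K_p) = 64/633 ⇒ 1 + 0.3125·K = 79.125 ⇒ K = 250.

250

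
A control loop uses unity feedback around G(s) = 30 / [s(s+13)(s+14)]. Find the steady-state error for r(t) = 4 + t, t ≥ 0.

G(s) has one factor of s in the denominator, so the system is type 1. By superposition:
  • 4: tracked with zero error.
  • t: e_ss = 1/K_v with K_v=15/91 → 91/15.
Total e_ss = 91/15.

91/15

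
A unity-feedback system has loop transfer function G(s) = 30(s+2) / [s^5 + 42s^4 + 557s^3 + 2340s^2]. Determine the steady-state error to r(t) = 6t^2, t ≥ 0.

468

Lowest-order denominator term is 2340s^2, so the open loop has 2 poles at the origin → type 2 system.
K_a = lim_{s→0} s^2·G(s) = 30·2 / 2340 = 1/39.
r(t) = 6t^2 gives R(s) = 12/s^3.
e_ss = 12/K_a = 12/(1/39) = 468.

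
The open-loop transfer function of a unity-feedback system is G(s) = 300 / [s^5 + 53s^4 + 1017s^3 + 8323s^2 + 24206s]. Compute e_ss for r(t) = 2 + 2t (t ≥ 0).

12103/75

Factoring s from the denominator leaves a polynomial with constant term 24206, so the system is type 1. Taking each input component in turn:
  • 2: tracked with zero error.
  • 2t: e_ss = 2/K_v with K_v=150/12103 → 12103/75.
Total e_ss = 12103/75.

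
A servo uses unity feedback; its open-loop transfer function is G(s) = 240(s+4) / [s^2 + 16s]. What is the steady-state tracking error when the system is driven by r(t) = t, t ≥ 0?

The denominator has no term below 16s — 1 pole at s=0, type 1.
K_v = lim_{s→0} s·G(s) = 240·4 / 16 = 60.
e_ss = 1/K_v = 1/60.

1/60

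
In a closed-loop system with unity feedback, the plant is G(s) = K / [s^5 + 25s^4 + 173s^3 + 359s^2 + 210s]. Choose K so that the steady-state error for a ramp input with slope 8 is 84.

Factoring s from the denominator leaves a polynomial with constant term 210, so the system is type 1.
K_v = lim_{s→0} s·G(s) = K / 210 = (1/210)·K.
e_ss = 8/K_v = 84 ⇒ K_v = 2/21 ⇒ K = (2/21)/(1/210) = 20.

20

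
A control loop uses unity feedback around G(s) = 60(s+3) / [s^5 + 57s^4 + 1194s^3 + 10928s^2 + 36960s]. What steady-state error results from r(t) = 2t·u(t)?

1232/3

The denominator has no term below 36960s — 1 pole at s=0, type 1.
K_v = lim_{s→0} s·G(s) = 60·3 / 36960 = 3/616.
e_ss = 2/K_v = 2/(3/616) = 1232/3.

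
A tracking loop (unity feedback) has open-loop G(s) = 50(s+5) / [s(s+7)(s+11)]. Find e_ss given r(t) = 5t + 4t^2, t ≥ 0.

System type = 1 (one pole at s=0). Treating each term separately:
  • 5t: e_ss = 5/K_v with K_v=250/77 → 1.54.
  • 4t^2: a type-1 system cannot track it, e_ss → ∞.
The unbounded component dominates.

infinity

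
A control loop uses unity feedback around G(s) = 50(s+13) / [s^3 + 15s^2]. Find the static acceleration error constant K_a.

130/3

Factoring s^2 from the denominator leaves a polynomial with constant term 15, so the system is type 2.
K_a = lim_{s→0} s^2·G(s) = 50·13 / 15 = 130/3.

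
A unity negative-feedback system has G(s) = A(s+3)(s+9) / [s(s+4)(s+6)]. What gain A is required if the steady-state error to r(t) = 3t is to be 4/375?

250

G(s) has one factor of s in the denominator, so the system is type 1.
K_v = lim_{s→0} s·G(s) = A·3·9 / (4·6) = 1.125·A.
e_ss = 3/K_v = 4/375 ⇒ K_v = 281.25 ⇒ A = 281.25/1.125 = 250.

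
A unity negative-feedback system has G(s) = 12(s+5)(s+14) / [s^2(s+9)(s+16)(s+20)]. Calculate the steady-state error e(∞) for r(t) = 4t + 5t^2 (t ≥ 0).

G(s) has two factors of s in the denominator, so the system is type 2. Treating each term separately:
  • 4t: tracked with zero error.
  • 5t^2: e_ss = 10/K_a with K_a=7/24 → 240/7.
Total e_ss = 240/7.

240/7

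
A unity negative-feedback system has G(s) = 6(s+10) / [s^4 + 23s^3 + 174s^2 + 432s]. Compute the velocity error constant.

5/36

The denominator has no term below 432s — 1 pole at s=0, type 1.
K_v = lim_{s→0} s·G(s) = 6·10 / 432 = 5/36.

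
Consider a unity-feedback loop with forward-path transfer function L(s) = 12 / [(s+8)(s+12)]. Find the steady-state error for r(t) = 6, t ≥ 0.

System type = 0 (no poles at s=0).
K_p = lim_{s→0} L(s) = 12 / (8·12) = 0.125.
e_ss = 6/(1 + K_p) = 6/1.125 = 16/3.

16/3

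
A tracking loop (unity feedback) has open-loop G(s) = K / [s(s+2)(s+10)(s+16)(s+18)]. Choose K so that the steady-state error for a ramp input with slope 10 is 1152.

50

The open loop has one pole at the origin → type 1 system.
K_v = lim_{s→0} s·G(s) = K / (2·10·16·18) = (1/5760)·K.
e_ss = 10/K_v = 1152 ⇒ K_v = 5/576 ⇒ K = (5/576)/(1/5760) = 50.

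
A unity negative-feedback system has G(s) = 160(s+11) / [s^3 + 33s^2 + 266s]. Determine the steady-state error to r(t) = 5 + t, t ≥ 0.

The denominator has no term below 266s — 1 pole at s=0, type 1. By superposition:
  • 5: tracked with zero error.
  • t: e_ss = 1/K_v with K_v=880/133 → 133/880.
Total e_ss = 133/880.

133/880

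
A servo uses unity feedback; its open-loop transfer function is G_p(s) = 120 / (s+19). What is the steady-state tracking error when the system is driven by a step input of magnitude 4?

G_p(s) has no factors of s in the denominator, so the system is type 0.
K_p = lim_{s→0} G_p(s) = 120 / (19) = 120/19.
e_ss = 4/(1 + K_p) = 4/(139/19) = 76/139.

76/139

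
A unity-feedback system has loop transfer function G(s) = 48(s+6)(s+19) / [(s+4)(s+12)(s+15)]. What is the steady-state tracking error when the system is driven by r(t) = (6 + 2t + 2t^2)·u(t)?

System type = 0 (no poles at s=0). Taking each input component in turn:
  • 6: e_ss = 6/(1+K_p) with K_p=7.6 → 30/43.
  • 2t: a type-0 system cannot track it, e_ss → ∞.
  • 2t^2: a type-0 system cannot track it, e_ss → ∞.
The unbounded component dominates.

infinity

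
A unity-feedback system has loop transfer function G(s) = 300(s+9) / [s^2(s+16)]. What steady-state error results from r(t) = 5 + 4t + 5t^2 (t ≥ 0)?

8/135

The open loop has two poles at the origin → type 2 system. Taking each input component in turn:
  • 5: tracked with zero error.
  • 4t: tracked with zero error.
  • 5t^2: e_ss = 10/K_a with K_a=168.75 → 8/135.
Total e_ss = 8/135.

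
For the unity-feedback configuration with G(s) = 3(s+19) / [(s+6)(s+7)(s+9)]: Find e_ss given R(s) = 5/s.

126/29

System type = 0 (no poles at s=0).
K_p = lim_{s→0} G(s) = 3·19 / (6·7·9) = 19/126.
e_ss = 5/(1 + K_p) = 5/(145/126) = 126/29.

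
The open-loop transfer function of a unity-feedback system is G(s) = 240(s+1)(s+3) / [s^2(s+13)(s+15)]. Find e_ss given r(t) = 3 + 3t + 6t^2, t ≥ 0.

The open loop has two poles at the origin → type 2 system. By superposition:
  • 3: tracked with zero error.
  • 3t: tracked with zero error.
  • 6t^2: e_ss = 12/K_a with K_a=48/13 → 3.25.
Total e_ss = 3.25.

3.25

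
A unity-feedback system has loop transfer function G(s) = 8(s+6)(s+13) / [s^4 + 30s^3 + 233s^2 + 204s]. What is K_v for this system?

52/17

Lowest-order denominator term is 204s, so the open loop has 1 pole at the origin → type 1 system.
K_v = lim_{s→0} s·G(s) = 8·6·13 / 204 = 52/17.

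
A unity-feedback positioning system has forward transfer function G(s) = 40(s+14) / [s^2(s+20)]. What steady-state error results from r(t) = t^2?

1/14

Two free integrators in G(s): this is a type 2 system.
K_a = lim_{s→0} s^2·G(s) = 40·14 / (20) = 28.
r(t) = t^2 gives R(s) = 2/s^3.
e_ss = 2/K_a = 2/28 = 1/14.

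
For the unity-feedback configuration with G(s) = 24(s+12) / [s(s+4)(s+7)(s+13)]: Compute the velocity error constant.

System type = 1 (one pole at s=0).
K_v = lim_{s→0} s·G(s) = 24·12 / (4·7·13) = 72/91.

72/91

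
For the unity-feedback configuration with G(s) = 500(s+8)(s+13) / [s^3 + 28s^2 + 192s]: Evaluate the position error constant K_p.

K_p = lim_{s→0} G(s); with 1 pole at the origin the limit diverges, so K_p = ∞.

infinity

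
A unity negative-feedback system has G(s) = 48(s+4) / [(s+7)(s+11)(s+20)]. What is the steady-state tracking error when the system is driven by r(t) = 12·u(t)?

The open loop has no poles at the origin → type 0 system.
K_p = lim_{s→0} G(s) = 48·4 / (7·11·20) = 48/385.
e_ss = 12/(1 + K_p) = 12/(433/385) = 4620/433.

4620/433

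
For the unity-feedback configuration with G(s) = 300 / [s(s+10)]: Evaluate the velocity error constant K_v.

30

G(s) has one factor of s in the denominator, so the system is type 1.
K_v = lim_{s→0} s·G(s) = 300 / (10) = 30.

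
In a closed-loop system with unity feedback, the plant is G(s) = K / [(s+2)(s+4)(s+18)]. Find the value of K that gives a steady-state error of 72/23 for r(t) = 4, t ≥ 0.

System type = 0 (no poles at s=0).
K_p = lim_{s→0} G(s) = K / (2·4·18) = (1/144)·K.
e_ss = 4/(1 + K_p) = 72/23 ⇒ 1 + (1/144)·K = 23/18 ⇒ K = 40.

40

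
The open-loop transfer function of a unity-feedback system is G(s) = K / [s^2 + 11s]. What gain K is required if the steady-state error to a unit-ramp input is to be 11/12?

The denominator has no term below 11s — 1 pole at s=0, type 1.
K_v = lim_{s→0} s·G(s) = K / 11 = (1/11)·K.
e_ss = 1/K_v = 11/12 ⇒ K_v = 12/11 ⇒ K = (12/11)/(1/11) = 12.

12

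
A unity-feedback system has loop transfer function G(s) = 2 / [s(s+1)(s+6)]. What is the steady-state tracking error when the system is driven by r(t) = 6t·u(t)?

System type = 1 (one pole at s=0).
K_v = lim_{s→0} s·G(s) = 2 / (1·6) = 1/3.
e_ss = 6/K_v = 6/(1/3) = 18.

18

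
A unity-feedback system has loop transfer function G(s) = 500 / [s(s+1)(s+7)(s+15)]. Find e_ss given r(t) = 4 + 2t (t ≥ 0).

One free integrator in G(s): this is a type 1 system. By superposition:
  • 4: tracked with zero error.
  • 2t: e_ss = 2/K_v with K_v=100/21 → 0.42.
Total e_ss = 0.42.

0.42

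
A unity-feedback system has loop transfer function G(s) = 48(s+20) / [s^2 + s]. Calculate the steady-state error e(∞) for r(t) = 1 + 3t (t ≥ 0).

Lowest-order denominator term is s, so the open loop has 1 pole at the origin → type 1 system. Taking each input component in turn:
  • 1: tracked with zero error.
  • 3t: e_ss = 3/K_v with K_v=960 → 1/320.
Total e_ss = 1/320.

1/320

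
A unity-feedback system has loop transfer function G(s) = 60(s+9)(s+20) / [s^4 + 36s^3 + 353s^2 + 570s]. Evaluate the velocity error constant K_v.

Factoring s from the denominator leaves a polynomial with constant term 570, so the system is type 1.
K_v = lim_{s→0} s·G(s) = 60·9·20 / 570 = 360/19.

360/19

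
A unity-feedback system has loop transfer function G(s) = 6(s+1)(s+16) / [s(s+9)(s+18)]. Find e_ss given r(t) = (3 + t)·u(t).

The open loop has one pole at the origin → type 1 system. By superposition:
  • 3: tracked with zero error.
  • t: e_ss = 1/K_v with K_v=16/27 → 1.6875.
Total e_ss = 1.6875.

1.6875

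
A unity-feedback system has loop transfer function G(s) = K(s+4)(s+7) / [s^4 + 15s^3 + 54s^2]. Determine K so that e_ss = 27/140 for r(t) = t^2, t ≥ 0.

The denominator has no term below 54s^2 — 2 poles at s=0, type 2.
K_a = lim_{s→0} s^2·G(s) = K·4·7 / 54 = (14/27)·K.
e_ss = 2/K_a = 27/140 ⇒ K_a = 280/27 ⇒ K = (280/27)/(14/27) = 20.

20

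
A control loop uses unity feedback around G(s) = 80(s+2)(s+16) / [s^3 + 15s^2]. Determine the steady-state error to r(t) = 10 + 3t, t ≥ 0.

0

The denominator has no term below 15s^2 — 2 poles at s=0, type 2. Treating each term separately:
  • 10: tracked with zero error.
  • 3t: tracked with zero error.
Total e_ss = 0.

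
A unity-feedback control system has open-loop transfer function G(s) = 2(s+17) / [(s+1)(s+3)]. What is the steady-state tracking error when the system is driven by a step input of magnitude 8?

System type = 0 (no poles at s=0).
K_p = lim_{s→0} G(s) = 2·17 / (1·3) = 34/3.
e_ss = 8/(1 + K_p) = 8/(37/3) = 24/37.

24/37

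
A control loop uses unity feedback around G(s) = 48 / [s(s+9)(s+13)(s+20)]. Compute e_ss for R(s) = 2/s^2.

G(s) has one factor of s in the denominator, so the system is type 1.
K_v = lim_{s→0} s·G(s) = 48 / (9·13·20) = 4/195.
e_ss = 2/K_v = 2/(4/195) = 97.5.

97.5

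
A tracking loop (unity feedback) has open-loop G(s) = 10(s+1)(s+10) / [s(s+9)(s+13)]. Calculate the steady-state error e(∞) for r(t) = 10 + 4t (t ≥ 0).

4.68

One free integrator in G(s): this is a type 1 system. Taking each input component in turn:
  • 10: tracked with zero error.
  • 4t: e_ss = 4/K_v with K_v=100/117 → 4.68.
Total e_ss = 4.68.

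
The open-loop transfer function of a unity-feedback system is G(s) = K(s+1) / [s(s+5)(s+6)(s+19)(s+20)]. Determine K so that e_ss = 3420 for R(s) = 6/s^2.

The open loop has one pole at the origin → type 1 system.
K_v = lim_{s→0} s·G(s) = K·1 / (5·6·19·20) = (1/11400)·K.
e_ss = 6/K_v = 3420 ⇒ K_v = 1/570 ⇒ K = (1/570)/(1/11400) = 20.

20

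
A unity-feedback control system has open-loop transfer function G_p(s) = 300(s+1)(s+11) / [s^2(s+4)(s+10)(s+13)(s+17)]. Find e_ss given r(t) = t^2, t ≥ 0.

The open loop has two poles at the origin → type 2 system.
K_a = lim_{s→0} s^2·G_p(s) = 300·1·11 / (4·10·13·17) = 165/442.
r(t) = t^2 gives R(s) = 2/s^3.
e_ss = 2/K_a = 2/(165/442) = 884/165.

884/165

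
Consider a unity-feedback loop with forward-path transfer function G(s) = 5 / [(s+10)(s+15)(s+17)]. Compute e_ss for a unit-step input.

510/511

System type = 0 (no poles at s=0).
K_p = lim_{s→0} G(s) = 5 / (10·15·17) = 1/510.
e_ss = 1/(1 + K_p) = 1/(511/510) = 510/511.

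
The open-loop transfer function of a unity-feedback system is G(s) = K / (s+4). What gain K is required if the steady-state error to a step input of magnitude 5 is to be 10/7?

10

G(s) has no factors of s in the denominator, so the system is type 0.
K_p = lim_{s→0} G(s) = K / (4) = 0.25·K.
e_ss = 5/(1 + K_p) = 10/7 ⇒ 1 + 0.25·K = 3.5 ⇒ K = 10.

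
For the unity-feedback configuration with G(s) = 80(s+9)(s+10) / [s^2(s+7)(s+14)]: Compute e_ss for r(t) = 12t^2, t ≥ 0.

49/150

G(s) has two factors of s in the denominator, so the system is type 2.
K_a = lim_{s→0} s^2·G(s) = 80·9·10 / (7·14) = 3600/49.
r(t) = 12t^2 gives R(s) = 24/s^3.
e_ss = 24/K_a = 24/(3600/49) = 49/150.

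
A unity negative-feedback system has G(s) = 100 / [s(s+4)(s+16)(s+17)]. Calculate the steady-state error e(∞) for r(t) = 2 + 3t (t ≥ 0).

G(s) has one factor of s in the denominator, so the system is type 1. By superposition:
  • 2: tracked with zero error.
  • 3t: e_ss = 3/K_v with K_v=25/272 → 32.64.
Total e_ss = 32.64.

32.64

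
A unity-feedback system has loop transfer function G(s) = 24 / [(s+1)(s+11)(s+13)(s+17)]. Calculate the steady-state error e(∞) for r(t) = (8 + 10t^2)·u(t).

System type = 0 (no poles at s=0). Treating each term separately:
  • 8: e_ss = 8/(1+K_p) with K_p=24/2431 → 19448/2455.
  • 10t^2: a type-0 system cannot track it, e_ss → ∞.
The unbounded component dominates.

infinity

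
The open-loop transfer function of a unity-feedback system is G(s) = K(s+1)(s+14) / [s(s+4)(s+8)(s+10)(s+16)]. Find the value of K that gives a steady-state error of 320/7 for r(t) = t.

System type = 1 (one pole at s=0).
K_v = lim_{s→0} s·G(s) = K·1·14 / (4·8·10·16) = (7/2560)·K.
e_ss = 1/K_v = 320/7 ⇒ K_v = 7/320 ⇒ K = (7/320)/(7/2560) = 8.

8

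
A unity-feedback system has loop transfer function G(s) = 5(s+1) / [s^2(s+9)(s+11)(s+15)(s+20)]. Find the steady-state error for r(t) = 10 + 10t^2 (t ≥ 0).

The open loop has two poles at the origin → type 2 system. Taking each input component in turn:
  • 10: tracked with zero error.
  • 10t^2: e_ss = 20/K_a with K_a=1/5940 → 118800.
Total e_ss = 118800.

118800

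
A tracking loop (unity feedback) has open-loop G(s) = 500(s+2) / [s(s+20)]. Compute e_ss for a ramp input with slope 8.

0.16

G(s) has one factor of s in the denominator, so the system is type 1.
K_v = lim_{s→0} s·G(s) = 500·2 / (20) = 50.
e_ss = 8/K_v = 8/50 = 0.16.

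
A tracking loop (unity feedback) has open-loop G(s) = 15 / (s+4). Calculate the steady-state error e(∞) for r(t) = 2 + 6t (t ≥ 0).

infinity

System type = 0 (no poles at s=0). By superposition:
  • 2: e_ss = 2/(1+K_p) with K_p=3.75 → 8/19.
  • 6t: a type-0 system cannot track it, e_ss → ∞.
The unbounded component dominates.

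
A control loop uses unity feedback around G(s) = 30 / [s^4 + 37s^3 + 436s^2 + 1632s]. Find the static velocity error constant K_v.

The denominator has no term below 1632s — 1 pole at s=0, type 1.
K_v = lim_{s→0} s·G(s) = 30 / 1632 = 5/272.

5/272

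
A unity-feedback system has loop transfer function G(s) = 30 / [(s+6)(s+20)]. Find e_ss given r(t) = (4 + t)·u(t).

infinity

The open loop has no poles at the origin → type 0 system. Treating each term separately:
  • 4: e_ss = 4/(1+K_p) with K_p=0.25 → 3.2.
  • t: a type-0 system cannot track it, e_ss → ∞.
The unbounded component dominates.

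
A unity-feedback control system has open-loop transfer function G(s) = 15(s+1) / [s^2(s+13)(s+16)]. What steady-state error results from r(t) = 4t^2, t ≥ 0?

Two free integrators in G(s): this is a type 2 system.
K_a = lim_{s→0} s^2·G(s) = 15·1 / (13·16) = 15/208.
r(t) = 4t^2 gives R(s) = 8/s^3.
e_ss = 8/K_a = 8/(15/208) = 1664/15.

1664/15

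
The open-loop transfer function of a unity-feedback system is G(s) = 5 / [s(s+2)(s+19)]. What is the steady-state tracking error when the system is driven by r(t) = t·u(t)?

G(s) has one factor of s in the denominator, so the system is type 1.
K_v = lim_{s→0} s·G(s) = 5 / (2·19) = 5/38.
e_ss = 1/K_v = 1/(5/38) = 7.6.

7.6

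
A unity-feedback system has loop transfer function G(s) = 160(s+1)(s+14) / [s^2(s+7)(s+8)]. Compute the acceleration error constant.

40

System type = 2 (two poles at s=0).
K_a = lim_{s→0} s^2·G(s) = 160·1·14 / (7·8) = 40.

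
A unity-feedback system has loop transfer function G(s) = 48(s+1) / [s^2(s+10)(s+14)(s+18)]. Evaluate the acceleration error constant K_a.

The open loop has two poles at the origin → type 2 system.
K_a = lim_{s→0} s^2·G(s) = 48·1 / (10·14·18) = 2/105.

2/105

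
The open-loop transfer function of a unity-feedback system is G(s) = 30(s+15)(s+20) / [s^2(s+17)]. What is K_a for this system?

9000/17

Two free integrators in G(s): this is a type 2 system.
K_a = lim_{s→0} s^2·G(s) = 30·15·20 / (17) = 9000/17.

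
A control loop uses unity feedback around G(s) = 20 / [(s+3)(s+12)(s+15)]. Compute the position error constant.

1/27

System type = 0 (no poles at s=0).
K_p = lim_{s→0} G(s) = 20 / (3·12·15) = 1/27.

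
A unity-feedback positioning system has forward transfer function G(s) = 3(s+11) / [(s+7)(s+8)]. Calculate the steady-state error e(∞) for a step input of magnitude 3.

G(s) has no factors of s in the denominator, so the system is type 0.
K_p = lim_{s→0} G(s) = 3·11 / (7·8) = 33/56.
e_ss = 3/(1 + K_p) = 3/(89/56) = 168/89.

168/89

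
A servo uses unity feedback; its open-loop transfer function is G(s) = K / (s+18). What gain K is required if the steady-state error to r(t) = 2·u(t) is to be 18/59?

G(s) has no factors of s in the denominator, so the system is type 0.
K_p = lim_{s→0} G(s) = K / (18) = (1/18)·K.
e_ss = 2/(1 + K_p) = 18/59 ⇒ 1 + (1/18)·K = 59/9 ⇒ K = 100.

100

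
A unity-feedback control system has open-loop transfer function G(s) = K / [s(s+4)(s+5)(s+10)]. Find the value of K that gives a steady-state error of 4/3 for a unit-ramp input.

System type = 1 (one pole at s=0).
K_v = lim_{s→0} s·G(s) = K / (4·5·10) = 0.005·K.
e_ss = 1/K_v = 4/3 ⇒ K_v = 0.75 ⇒ K = 0.75/0.005 = 150.

150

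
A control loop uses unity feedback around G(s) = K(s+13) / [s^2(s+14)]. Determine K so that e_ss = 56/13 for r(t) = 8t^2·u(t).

4

The open loop has two poles at the origin → type 2 system.
K_a = lim_{s→0} s^2·G(s) = K·13 / (14) = (13/14)·K.
e_ss = 16/K_a = 56/13 ⇒ K_a = 26/7 ⇒ K = (26/7)/(13/14) = 4.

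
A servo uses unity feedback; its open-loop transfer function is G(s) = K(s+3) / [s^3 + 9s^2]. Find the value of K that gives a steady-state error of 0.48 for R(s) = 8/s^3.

Factoring s^2 from the denominator leaves a polynomial with constant term 9, so the system is type 2.
K_a = lim_{s→0} s^2·G(s) = K·3 / 9 = (1/3)·K.
e_ss = 8/K_a = 0.48 ⇒ K_a = 50/3 ⇒ K = (50/3)/(1/3) = 50.

50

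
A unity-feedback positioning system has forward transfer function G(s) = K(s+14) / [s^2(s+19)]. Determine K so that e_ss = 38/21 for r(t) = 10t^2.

15

G(s) has two factors of s in the denominator, so the system is type 2.
K_a = lim_{s→0} s^2·G(s) = K·14 / (19) = (14/19)·K.
e_ss = 20/K_a = 38/21 ⇒ K_a = 210/19 ⇒ K = (210/19)/(14/19) = 15.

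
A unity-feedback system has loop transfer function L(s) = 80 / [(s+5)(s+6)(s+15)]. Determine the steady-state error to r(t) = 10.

450/53

No free integrators in L(s): this is a type 0 system.
K_p = lim_{s→0} L(s) = 80 / (5·6·15) = 8/45.
e_ss = 10/(1 + K_p) = 10/(53/45) = 450/53.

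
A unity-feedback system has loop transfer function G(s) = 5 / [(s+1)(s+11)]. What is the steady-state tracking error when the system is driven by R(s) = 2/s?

1.375

No free integrators in G(s): this is a type 0 system.
K_p = lim_{s→0} G(s) = 5 / (1·11) = 5/11.
e_ss = 2/(1 + K_p) = 2/(16/11) = 1.375.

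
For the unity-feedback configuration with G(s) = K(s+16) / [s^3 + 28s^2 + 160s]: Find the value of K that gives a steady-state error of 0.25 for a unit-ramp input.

Lowest-order denominator term is 160s, so the open loop has 1 pole at the origin → type 1 system.
K_v = lim_{s→0} s·G(s) = K·16 / 160 = 0.1·K.
e_ss = 1/K_v = 0.25 ⇒ K_v = 4 ⇒ K = 4/0.1 = 40.

40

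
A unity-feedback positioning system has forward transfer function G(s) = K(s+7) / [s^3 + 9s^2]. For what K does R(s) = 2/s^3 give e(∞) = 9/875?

Factoring s^2 from the denominator leaves a polynomial with constant term 9, so the system is type 2.
K_a = lim_{s→0} s^2·G(s) = K·7 / 9 = (7/9)·K.
e_ss = 2/K_a = 9/875 ⇒ K_a = 1750/9 ⇒ K = (1750/9)/(7/9) = 250.

250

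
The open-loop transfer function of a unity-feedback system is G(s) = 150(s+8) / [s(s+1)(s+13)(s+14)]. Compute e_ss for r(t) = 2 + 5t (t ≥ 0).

91/120

The open loop has one pole at the origin → type 1 system. By superposition:
  • 2: tracked with zero error.
  • 5t: e_ss = 5/K_v with K_v=600/91 → 91/120.
Total e_ss = 91/120.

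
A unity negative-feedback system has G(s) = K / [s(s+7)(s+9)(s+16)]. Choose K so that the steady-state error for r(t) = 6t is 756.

System type = 1 (one pole at s=0).
K_v = lim_{s→0} s·G(s) = K / (7·9·16) = (1/1008)·K.
e_ss = 6/K_v = 756 ⇒ K_v = 1/126 ⇒ K = (1/126)/(1/1008) = 8.

8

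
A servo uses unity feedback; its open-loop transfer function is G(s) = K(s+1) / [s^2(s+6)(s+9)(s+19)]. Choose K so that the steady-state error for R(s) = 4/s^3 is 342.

12

The open loop has two poles at the origin → type 2 system.
K_a = lim_{s→0} s^2·G(s) = K·1 / (6·9·19) = (1/1026)·K.
e_ss = 4/K_a = 342 ⇒ K_a = 2/171 ⇒ K = (2/171)/(1/1026) = 12.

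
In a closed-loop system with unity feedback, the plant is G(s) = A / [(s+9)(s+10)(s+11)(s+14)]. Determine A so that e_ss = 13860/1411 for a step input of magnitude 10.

250

The open loop has no poles at the origin → type 0 system.
K_p = lim_{s→0} G(s) = A / (9·10·11·14) = (1/13860)·A.
e_ss = 10/(1 + K_p) = 13860/1411 ⇒ 1 + (1/13860)·A = 1411/1386 ⇒ A = 250.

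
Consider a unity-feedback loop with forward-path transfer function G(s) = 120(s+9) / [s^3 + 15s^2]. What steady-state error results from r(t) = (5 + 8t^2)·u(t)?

Lowest-order denominator term is 15s^2, so the open loop has 2 poles at the origin → type 2 system. Taking each input component in turn:
  • 5: tracked with zero error.
  • 8t^2: e_ss = 16/K_a with K_a=72 → 2/9.
Total e_ss = 2/9.

2/9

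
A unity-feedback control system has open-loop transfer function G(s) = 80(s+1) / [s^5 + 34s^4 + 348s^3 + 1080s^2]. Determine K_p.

infinity

K_p = lim_{s→0} G(s); with 2 poles at the origin the limit diverges, so K_p = ∞.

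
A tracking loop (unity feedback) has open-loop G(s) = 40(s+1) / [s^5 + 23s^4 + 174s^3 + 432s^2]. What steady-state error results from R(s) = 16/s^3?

172.8

Lowest-order denominator term is 432s^2, so the open loop has 2 poles at the origin → type 2 system.
K_a = lim_{s→0} s^2·G(s) = 40·1 / 432 = 5/54.
r(t) = 8t^2 gives R(s) = 16/s^3.
e_ss = 16/K_a = 16/(5/54) = 172.8.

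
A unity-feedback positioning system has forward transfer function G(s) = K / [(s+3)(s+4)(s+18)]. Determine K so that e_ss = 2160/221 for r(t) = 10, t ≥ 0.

No free integrators in G(s): this is a type 0 system.
K_p = lim_{s→0} G(s) = K / (3·4·18) = (1/216)·K.
e_ss = 10/(1 + K_p) = 2160/221 ⇒ 1 + (1/216)·K = 221/216 ⇒ K = 5.

5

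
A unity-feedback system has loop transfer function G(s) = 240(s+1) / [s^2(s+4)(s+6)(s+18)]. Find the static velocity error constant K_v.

infinity

K_v = lim_{s→0} s·G(s); with 2 poles at the origin the limit diverges, so K_v = ∞.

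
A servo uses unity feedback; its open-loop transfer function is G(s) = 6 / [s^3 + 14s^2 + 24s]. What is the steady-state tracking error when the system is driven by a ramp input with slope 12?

48

The denominator has no term below 24s — 1 pole at s=0, type 1.
K_v = lim_{s→0} s·G(s) = 6 / 24 = 0.25.
e_ss = 12/K_v = 12/0.25 = 48.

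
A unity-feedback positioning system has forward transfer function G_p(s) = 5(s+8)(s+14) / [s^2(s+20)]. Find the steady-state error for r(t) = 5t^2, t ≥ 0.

5/14

G_p(s) has two factors of s in the denominator, so the system is type 2.
K_a = lim_{s→0} s^2·G_p(s) = 5·8·14 / (20) = 28.
r(t) = 5t^2 gives R(s) = 10/s^3.
e_ss = 10/K_a = 10/28 = 5/14.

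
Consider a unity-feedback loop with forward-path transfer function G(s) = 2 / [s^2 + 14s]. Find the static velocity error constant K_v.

The denominator has no term below 14s — 1 pole at s=0, type 1.
K_v = lim_{s→0} s·G(s) = 2 / 14 = 1/7.

1/7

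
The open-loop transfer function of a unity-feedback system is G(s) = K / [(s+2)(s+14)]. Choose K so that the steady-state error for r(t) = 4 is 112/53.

25

No free integrators in G(s): this is a type 0 system.
K_p = lim_{s→0} G(s) = K / (2·14) = (1/28)·K.
e_ss = 4/(1 + K_p) = 112/53 ⇒ 1 + (1/28)·K = 53/28 ⇒ K = 25.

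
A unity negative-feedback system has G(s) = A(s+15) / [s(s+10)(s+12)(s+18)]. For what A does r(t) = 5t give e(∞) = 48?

15

The open loop has one pole at the origin → type 1 system.
K_v = lim_{s→0} s·G(s) = A·15 / (10·12·18) = (1/144)·A.
e_ss = 5/K_v = 48 ⇒ K_v = 5/48 ⇒ A = (5/48)/(1/144) = 15.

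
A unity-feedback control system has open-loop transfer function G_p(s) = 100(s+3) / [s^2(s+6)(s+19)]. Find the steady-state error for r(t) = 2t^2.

System type = 2 (two poles at s=0).
K_a = lim_{s→0} s^2·G_p(s) = 100·3 / (6·19) = 50/19.
r(t) = 2t^2 gives R(s) = 4/s^3.
e_ss = 4/K_a = 4/(50/19) = 1.52.

1.52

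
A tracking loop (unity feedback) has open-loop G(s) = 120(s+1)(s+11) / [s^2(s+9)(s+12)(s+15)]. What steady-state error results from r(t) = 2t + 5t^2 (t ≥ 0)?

Two free integrators in G(s): this is a type 2 system. Treating each term separately:
  • 2t: tracked with zero error.
  • 5t^2: e_ss = 10/K_a with K_a=22/27 → 135/11.
Total e_ss = 135/11.

135/11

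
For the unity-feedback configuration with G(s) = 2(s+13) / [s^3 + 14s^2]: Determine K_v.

K_v = lim_{s→0} s·G(s); with 2 poles at the origin the limit diverges, so K_v = ∞.

infinity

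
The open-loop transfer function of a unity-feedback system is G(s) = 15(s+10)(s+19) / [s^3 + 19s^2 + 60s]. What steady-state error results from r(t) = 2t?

The denominator has no term below 60s — 1 pole at s=0, type 1.
K_v = lim_{s→0} s·G(s) = 15·10·19 / 60 = 47.5.
e_ss = 2/K_v = 2/47.5 = 4/95.

4/95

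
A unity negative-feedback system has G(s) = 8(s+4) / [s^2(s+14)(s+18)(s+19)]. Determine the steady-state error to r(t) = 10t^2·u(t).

The open loop has two poles at the origin → type 2 system.
K_a = lim_{s→0} s^2·G(s) = 8·4 / (14·18·19) = 8/1197.
r(t) = 10t^2 gives R(s) = 20/s^3.
e_ss = 20/K_a = 20/(8/1197) = 2992.5.

2992.5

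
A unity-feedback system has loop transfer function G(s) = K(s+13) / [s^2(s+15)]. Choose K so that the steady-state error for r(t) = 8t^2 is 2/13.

Two free integrators in G(s): this is a type 2 system.
K_a = lim_{s→0} s^2·G(s) = K·13 / (15) = (13/15)·K.
e_ss = 16/K_a = 2/13 ⇒ K_a = 104 ⇒ K = 104/(13/15) = 120.

120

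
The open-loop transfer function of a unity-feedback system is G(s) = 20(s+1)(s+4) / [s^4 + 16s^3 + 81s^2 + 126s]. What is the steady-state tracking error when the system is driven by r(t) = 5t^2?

Factoring s from the denominator leaves a polynomial with constant term 126, so the system is type 1.
K_a = lim_{s→0} s^2·G(s) = 0; the steady-state error to this parabolic input grows without bound.

infinity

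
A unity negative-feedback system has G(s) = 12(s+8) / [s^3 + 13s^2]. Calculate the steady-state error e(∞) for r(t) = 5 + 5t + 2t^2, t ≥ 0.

The denominator has no term below 13s^2 — 2 poles at s=0, type 2. Taking each input component in turn:
  • 5: tracked with zero error.
  • 5t: tracked with zero error.
  • 2t^2: e_ss = 4/K_a with K_a=96/13 → 13/24.
Total e_ss = 13/24.

13/24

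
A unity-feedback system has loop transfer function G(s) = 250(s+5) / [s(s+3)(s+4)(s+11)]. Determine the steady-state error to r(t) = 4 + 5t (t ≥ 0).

0.528

System type = 1 (one pole at s=0). Treating each term separately:
  • 4: tracked with zero error.
  • 5t: e_ss = 5/K_v with K_v=625/66 → 0.528.
Total e_ss = 0.528.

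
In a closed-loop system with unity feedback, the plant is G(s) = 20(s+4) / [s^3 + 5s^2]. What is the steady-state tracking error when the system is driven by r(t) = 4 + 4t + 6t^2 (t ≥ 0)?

Factoring s^2 from the denominator leaves a polynomial with constant term 5, so the system is type 2. By superposition:
  • 4: tracked with zero error.
  • 4t: tracked with zero error.
  • 6t^2: e_ss = 12/K_a with K_a=16 → 0.75.
Total e_ss = 0.75.

0.75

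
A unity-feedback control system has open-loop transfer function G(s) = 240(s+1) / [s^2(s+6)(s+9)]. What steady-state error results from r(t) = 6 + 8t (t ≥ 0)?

0

Two free integrators in G(s): this is a type 2 system. Treating each term separately:
  • 6: tracked with zero error.
  • 8t: tracked with zero error.
Total e_ss = 0.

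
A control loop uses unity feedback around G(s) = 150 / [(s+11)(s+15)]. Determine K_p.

No free integrators in G(s): this is a type 0 system.
K_p = lim_{s→0} G(s) = 150 / (11·15) = 10/11.

10/11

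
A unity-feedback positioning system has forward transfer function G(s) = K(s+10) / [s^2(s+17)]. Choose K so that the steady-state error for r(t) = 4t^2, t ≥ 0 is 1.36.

G(s) has two factors of s in the denominator, so the system is type 2.
K_a = lim_{s→0} s^2·G(s) = K·10 / (17) = (10/17)·K.
e_ss = 8/K_a = 1.36 ⇒ K_a = 100/17 ⇒ K = (100/17)/(10/17) = 10.

10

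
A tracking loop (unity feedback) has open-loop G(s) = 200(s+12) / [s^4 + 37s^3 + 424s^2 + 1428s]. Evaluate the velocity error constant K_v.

200/119

Lowest-order denominator term is 1428s, so the open loop has 1 pole at the origin → type 1 system.
K_v = lim_{s→0} s·G(s) = 200·12 / 1428 = 200/119.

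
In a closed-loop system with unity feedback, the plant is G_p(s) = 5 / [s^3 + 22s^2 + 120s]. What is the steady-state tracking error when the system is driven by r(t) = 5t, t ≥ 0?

120

Factoring s from the denominator leaves a polynomial with constant term 120, so the system is type 1.
K_v = lim_{s→0} s·G_p(s) = 5 / 120 = 1/24.
e_ss = 5/K_v = 5/(1/24) = 120.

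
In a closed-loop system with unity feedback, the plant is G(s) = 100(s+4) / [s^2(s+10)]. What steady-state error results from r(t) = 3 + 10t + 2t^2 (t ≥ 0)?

G(s) has two factors of s in the denominator, so the system is type 2. Taking each input component in turn:
  • 3: tracked with zero error.
  • 10t: tracked with zero error.
  • 2t^2: e_ss = 4/K_a with K_a=40 → 0.1.
Total e_ss = 0.1.

0.1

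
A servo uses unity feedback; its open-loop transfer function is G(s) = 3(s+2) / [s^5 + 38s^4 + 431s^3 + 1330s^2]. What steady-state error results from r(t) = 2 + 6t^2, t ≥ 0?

Lowest-order denominator term is 1330s^2, so the open loop has 2 poles at the origin → type 2 system. Treating each term separately:
  • 2: tracked with zero error.
  • 6t^2: e_ss = 12/K_a with K_a=3/665 → 2660.
Total e_ss = 2660.

2660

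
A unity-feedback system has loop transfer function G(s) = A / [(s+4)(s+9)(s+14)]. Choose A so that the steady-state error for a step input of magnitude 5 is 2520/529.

G(s) has no factors of s in the denominator, so the system is type 0.
K_p = lim_{s→0} G(s) = A / (4·9·14) = (1/504)·A.
e_ss = 5/(1 + K_p) = 2520/529 ⇒ 1 + (1/504)·A = 529/504 ⇒ A = 25.

25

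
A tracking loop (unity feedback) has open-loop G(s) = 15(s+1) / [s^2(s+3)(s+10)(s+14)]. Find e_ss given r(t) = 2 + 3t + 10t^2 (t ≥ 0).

560

System type = 2 (two poles at s=0). Taking each input component in turn:
  • 2: tracked with zero error.
  • 3t: tracked with zero error.
  • 10t^2: e_ss = 20/K_a with K_a=1/28 → 560.
Total e_ss = 560.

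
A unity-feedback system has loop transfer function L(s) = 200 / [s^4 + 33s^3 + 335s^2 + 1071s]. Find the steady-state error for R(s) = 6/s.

0

Factoring s from the denominator leaves a polynomial with constant term 1071, so the system is type 1.
A type-1 system has K_p = ∞, so it tracks a step input with zero steady-state error.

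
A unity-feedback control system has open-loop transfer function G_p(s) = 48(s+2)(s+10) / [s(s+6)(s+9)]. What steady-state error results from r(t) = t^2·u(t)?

System type = 1 (one pole at s=0).
K_a = lim_{s→0} s^2·G_p(s) = 0; the steady-state error to this parabolic input grows without bound.

infinity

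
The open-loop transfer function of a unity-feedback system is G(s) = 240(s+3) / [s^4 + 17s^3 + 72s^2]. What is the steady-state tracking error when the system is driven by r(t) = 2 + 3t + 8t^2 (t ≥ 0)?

Factoring s^2 from the denominator leaves a polynomial with constant term 72, so the system is type 2. By superposition:
  • 2: tracked with zero error.
  • 3t: tracked with zero error.
  • 8t^2: e_ss = 16/K_a with K_a=10 → 1.6.
Total e_ss = 1.6.

1.6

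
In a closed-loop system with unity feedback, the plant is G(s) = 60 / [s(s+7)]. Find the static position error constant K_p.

K_p = lim_{s→0} G(s); with 1 pole at the origin the limit diverges, so K_p = ∞.

infinity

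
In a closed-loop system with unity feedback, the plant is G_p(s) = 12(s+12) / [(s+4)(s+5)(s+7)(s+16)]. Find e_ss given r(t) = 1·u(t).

The open loop has no poles at the origin → type 0 system.
K_p = lim_{s→0} G_p(s) = 12·12 / (4·5·7·16) = 9/140.
e_ss = 1/(1 + K_p) = 1/(149/140) = 140/149.

140/149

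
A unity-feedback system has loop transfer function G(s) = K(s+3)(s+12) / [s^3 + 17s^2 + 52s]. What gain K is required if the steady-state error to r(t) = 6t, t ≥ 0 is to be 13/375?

The denominator has no term below 52s — 1 pole at s=0, type 1.
K_v = lim_{s→0} s·G(s) = K·3·12 / 52 = (9/13)·K.
e_ss = 6/K_v = 13/375 ⇒ K_v = 2250/13 ⇒ K = (2250/13)/(9/13) = 250.

250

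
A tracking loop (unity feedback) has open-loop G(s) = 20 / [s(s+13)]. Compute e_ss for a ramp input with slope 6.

3.9

System type = 1 (one pole at s=0).
K_v = lim_{s→0} s·G(s) = 20 / (13) = 20/13.
e_ss = 6/K_v = 6/(20/13) = 3.9.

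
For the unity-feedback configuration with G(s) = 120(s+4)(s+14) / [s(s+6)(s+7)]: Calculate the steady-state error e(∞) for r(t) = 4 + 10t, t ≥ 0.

0.0625

G(s) has one factor of s in the denominator, so the system is type 1. Taking each input component in turn:
  • 4: tracked with zero error.
  • 10t: e_ss = 10/K_v with K_v=160 → 0.0625.
Total e_ss = 0.0625.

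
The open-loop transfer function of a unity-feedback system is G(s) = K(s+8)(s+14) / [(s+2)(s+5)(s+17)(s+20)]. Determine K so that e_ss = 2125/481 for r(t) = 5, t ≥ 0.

No free integrators in G(s): this is a type 0 system.
K_p = lim_{s→0} G(s) = K·8·14 / (2·5·17·20) = (14/425)·K.
e_ss = 5/(1 + K_p) = 2125/481 ⇒ 1 + (14/425)·K = 481/425 ⇒ K = 4.

4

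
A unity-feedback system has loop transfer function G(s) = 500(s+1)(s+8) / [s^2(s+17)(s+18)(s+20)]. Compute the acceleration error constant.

100/153

G(s) has two factors of s in the denominator, so the system is type 2.
K_a = lim_{s→0} s^2·G(s) = 500·1·8 / (17·18·20) = 100/153.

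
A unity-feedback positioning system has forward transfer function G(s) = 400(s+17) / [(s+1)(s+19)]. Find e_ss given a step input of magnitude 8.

152/6819

System type = 0 (no poles at s=0).
K_p = lim_{s→0} G(s) = 400·17 / (1·19) = 6800/19.
e_ss = 8/(1 + K_p) = 8/(6819/19) = 152/6819.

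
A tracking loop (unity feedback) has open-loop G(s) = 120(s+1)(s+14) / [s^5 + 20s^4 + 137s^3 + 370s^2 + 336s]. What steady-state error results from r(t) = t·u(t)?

0.2

The denominator has no term below 336s — 1 pole at s=0, type 1.
K_v = lim_{s→0} s·G(s) = 120·1·14 / 336 = 5.
e_ss = 1/K_v = 1/5 = 0.2.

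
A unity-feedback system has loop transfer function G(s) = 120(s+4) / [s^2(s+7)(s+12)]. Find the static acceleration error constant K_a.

Two free integrators in G(s): this is a type 2 system.
K_a = lim_{s→0} s^2·G(s) = 120·4 / (7·12) = 40/7.

40/7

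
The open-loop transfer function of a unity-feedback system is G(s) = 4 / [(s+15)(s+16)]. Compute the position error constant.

No free integrators in G(s): this is a type 0 system.
K_p = lim_{s→0} G(s) = 4 / (15·16) = 1/60.

1/60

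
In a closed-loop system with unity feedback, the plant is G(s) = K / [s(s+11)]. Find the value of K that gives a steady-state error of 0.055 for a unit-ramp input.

The open loop has one pole at the origin → type 1 system.
K_v = lim_{s→0} s·G(s) = K / (11) = (1/11)·K.
e_ss = 1/K_v = 0.055 ⇒ K_v = 200/11 ⇒ K = (200/11)/(1/11) = 200.

200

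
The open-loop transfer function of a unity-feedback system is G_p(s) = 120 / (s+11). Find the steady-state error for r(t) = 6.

66/131

G_p(s) has no factors of s in the denominator, so the system is type 0.
K_p = lim_{s→0} G_p(s) = 120 / (11) = 120/11.
e_ss = 6/(1 + K_p) = 6/(131/11) = 66/131.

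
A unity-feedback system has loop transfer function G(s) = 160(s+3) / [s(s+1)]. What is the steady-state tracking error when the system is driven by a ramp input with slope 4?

One free integrator in G(s): this is a type 1 system.
K_v = lim_{s→0} s·G(s) = 160·3 / (1) = 480.
e_ss = 4/K_v = 4/480 = 1/120.

1/120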